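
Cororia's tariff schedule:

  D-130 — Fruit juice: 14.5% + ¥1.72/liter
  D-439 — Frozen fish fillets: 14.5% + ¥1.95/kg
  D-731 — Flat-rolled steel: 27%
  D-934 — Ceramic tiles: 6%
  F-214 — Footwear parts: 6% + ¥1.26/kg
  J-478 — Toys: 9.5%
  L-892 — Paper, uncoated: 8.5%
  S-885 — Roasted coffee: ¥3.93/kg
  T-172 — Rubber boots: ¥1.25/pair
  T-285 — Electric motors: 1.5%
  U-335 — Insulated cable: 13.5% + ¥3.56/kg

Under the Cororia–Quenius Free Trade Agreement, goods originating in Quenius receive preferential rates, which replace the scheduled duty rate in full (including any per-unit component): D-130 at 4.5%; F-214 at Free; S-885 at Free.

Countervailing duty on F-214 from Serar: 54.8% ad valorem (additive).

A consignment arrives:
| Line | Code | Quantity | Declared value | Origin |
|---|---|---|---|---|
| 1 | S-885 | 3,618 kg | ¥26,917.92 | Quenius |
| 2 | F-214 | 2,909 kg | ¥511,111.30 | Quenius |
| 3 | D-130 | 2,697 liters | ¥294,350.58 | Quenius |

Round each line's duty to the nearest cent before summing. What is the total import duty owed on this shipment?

¥13,245.78

Line 1 (S-885, Quenius, 3,618 kg, ¥26,917.92):
Base rate for S-885 is ¥3.93/kg.
Origin Quenius qualifies under the Cororia–Quenius agreement and S-885 is covered: preferential rate Free applies instead.
Duty = ¥26,917.92 × 0% = ¥0.00.
Line 2 (F-214, Quenius, 2,909 kg, ¥511,111.30):
Base rate for F-214 is 6% + ¥1.26/kg.
Origin Quenius qualifies under the Cororia–Quenius agreement and F-214 is covered: preferential rate Free applies instead.
The additional-duty order on F-214 targets Serar, not Quenius; it does not apply.
Duty = ¥511,111.30 × 0% = ¥0.00.
Line 3 (D-130, Quenius, 2,697 liters, ¥294,350.58):
Base rate for D-130 is 14.5% + ¥1.72/liter.
Origin Quenius qualifies under the Cororia–Quenius agreement and D-130 is covered: preferential rate 4.5% applies instead.
Duty = ¥294,350.58 × 4.5% = ¥13,245.78.
Total = ¥0.00 + ¥0.00 + ¥13,245.78 = ¥13,245.78.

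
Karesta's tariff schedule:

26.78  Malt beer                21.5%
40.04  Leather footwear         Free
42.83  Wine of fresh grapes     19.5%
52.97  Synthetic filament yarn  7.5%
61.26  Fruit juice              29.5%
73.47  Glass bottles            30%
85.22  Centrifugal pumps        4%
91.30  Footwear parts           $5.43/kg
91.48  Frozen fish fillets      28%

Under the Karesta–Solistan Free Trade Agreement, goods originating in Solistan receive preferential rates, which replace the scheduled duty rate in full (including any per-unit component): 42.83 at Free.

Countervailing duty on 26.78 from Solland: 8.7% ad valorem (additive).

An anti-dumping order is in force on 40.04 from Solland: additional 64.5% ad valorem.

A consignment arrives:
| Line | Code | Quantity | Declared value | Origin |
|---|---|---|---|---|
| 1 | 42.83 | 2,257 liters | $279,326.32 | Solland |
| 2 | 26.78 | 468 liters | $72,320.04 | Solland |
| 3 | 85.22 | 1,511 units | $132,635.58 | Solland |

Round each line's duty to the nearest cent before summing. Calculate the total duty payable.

$81,614.70

Line 1 (42.83, Solland, 2,257 liters, $279,326.32):
Base rate for 42.83 is 19.5%.
42.83 has an FTA preferential rate, but origin Solland is not Solistan; base rate stands.
Duty = $279,326.32 × 19.5% = $54,468.63.
Line 2 (26.78, Solland, 468 liters, $72,320.04):
Base rate for 26.78 is 21.5%.
Additional duty on 26.78 from Solland: +8.7%. Applied ad valorem rate: 21.5% + 8.7% = 30.2%.
Duty = $72,320.04 × 30.2% = $21,840.65.
Line 3 (85.22, Solland, 1,511 units, $132,635.58):
Base rate for 85.22 is 4%.
Duty = $132,635.58 × 4% = $5,305.42.
Total = $54,468.63 + $21,840.65 + $5,305.42 = $81,614.70.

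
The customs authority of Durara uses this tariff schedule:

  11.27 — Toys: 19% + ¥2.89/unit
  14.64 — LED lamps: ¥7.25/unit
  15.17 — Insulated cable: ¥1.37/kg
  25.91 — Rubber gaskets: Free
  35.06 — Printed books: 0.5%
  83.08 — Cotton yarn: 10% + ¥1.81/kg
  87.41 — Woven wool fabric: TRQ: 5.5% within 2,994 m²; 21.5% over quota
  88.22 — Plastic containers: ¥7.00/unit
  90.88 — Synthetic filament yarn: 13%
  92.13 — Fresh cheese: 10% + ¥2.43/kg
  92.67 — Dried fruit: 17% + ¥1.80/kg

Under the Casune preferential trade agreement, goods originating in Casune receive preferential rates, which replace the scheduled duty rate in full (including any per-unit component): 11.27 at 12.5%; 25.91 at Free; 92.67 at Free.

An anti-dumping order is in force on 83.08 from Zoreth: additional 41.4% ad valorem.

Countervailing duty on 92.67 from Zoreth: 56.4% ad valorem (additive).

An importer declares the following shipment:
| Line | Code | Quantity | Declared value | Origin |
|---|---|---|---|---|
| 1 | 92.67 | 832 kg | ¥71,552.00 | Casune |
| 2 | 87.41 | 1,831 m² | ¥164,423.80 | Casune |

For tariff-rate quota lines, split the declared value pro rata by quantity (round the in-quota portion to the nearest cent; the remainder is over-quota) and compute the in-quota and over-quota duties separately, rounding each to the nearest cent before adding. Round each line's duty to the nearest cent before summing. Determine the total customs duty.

¥9,043.31

Line 1 (92.67, Casune, 832 kg, ¥71,552.00):
Base rate for 92.67 is 17% + ¥1.80/kg.
Origin Casune qualifies under the Durara–Casune agreement and 92.67 is covered: preferential rate Free applies instead.
The additional-duty order on 92.67 targets Zoreth, not Casune; it does not apply.
Duty = ¥71,552.00 × 0% = ¥0.00.
Line 2 (87.41, Casune, 1,831 m², ¥164,423.80):
Code 87.41 is under a tariff-rate quota (threshold 2,994 m²). Quantity 1,831 m² is within the quota, so the in-quota rate 5.5% applies to the full value.
Duty = ¥164,423.80 × 5.5% = ¥9,043.31.
Total = ¥0.00 + ¥9,043.31 = ¥9,043.31.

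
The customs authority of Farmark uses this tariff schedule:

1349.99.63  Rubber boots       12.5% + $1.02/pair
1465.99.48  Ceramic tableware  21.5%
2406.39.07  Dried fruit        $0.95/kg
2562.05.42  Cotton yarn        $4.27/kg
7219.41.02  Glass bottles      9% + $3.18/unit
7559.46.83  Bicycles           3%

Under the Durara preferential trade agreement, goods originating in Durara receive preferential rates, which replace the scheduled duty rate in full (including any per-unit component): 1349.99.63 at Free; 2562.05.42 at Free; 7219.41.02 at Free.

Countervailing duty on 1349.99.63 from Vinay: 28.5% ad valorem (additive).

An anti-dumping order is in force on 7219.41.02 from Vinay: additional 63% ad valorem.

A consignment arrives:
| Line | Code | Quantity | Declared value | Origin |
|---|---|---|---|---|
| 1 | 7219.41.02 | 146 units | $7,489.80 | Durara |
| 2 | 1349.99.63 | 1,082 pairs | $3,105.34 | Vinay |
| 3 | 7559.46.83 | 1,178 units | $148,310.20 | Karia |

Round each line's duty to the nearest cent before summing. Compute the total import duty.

Line 1 (7219.41.02, Durara, 146 units, $7,489.80):
Base rate for 7219.41.02 is 9% + $3.18/unit.
Origin Durara qualifies under the Farmark–Durara agreement and 7219.41.02 is covered: preferential rate Free applies instead.
The additional-duty order on 7219.41.02 targets Vinay, not Durara; it does not apply.
Duty = $7,489.80 × 0% = $0.00.
Line 2 (1349.99.63, Vinay, 1,082 pairs, $3,105.34):
Base rate for 1349.99.63 is 12.5% + $1.02/pair.
1349.99.63 has an FTA preferential rate, but origin Vinay is not Durara; base rate stands.
Additional duty on 1349.99.63 from Vinay: +28.5%. Applied ad valorem rate: 12.5% + 28.5% = 41%.
Duty = $3,105.34 × 41% + 1,082 × $1.02 = $2,376.83.
Line 3 (7559.46.83, Karia, 1,178 units, $148,310.20):
Base rate for 7559.46.83 is 3%.
Duty = $148,310.20 × 3% = $4,449.31.
Total = $0.00 + $2,376.83 + $4,449.31 = $6,826.14.

$6,826.14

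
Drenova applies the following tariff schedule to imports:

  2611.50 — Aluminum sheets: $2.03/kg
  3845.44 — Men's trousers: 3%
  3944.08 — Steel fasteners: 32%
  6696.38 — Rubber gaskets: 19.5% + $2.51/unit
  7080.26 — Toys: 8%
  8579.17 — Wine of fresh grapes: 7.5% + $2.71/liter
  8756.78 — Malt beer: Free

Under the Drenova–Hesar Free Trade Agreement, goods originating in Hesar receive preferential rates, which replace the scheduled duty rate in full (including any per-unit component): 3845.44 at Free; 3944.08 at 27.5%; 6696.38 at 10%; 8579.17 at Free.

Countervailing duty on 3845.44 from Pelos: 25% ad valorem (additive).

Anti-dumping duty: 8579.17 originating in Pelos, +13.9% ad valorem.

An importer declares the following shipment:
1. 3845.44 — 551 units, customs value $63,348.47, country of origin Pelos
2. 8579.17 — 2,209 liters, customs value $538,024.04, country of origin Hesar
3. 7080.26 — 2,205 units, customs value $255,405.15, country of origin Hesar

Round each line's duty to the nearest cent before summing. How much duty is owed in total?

$38,169.98

Line 1 (3845.44, Pelos, 551 units, $63,348.47):
Base rate for 3845.44 is 3%.
3845.44 has an FTA preferential rate, but origin Pelos is not Hesar; base rate stands.
Additional duty on 3845.44 from Pelos: +25%. Applied ad valorem rate: 3% + 25% = 28%.
Duty = $63,348.47 × 28% = $17,737.57.
Line 2 (8579.17, Hesar, 2,209 liters, $538,024.04):
Base rate for 8579.17 is 7.5% + $2.71/liter.
Origin Hesar qualifies under the Drenova–Hesar agreement and 8579.17 is covered: preferential rate Free applies instead.
The additional-duty order on 8579.17 targets Pelos, not Hesar; it does not apply.
Duty = $538,024.04 × 0% = $0.00.
Line 3 (7080.26, Hesar, 2,205 units, $255,405.15):
Base rate for 7080.26 is 8%.
Origin Hesar is the FTA partner but 7080.26 is not on the preference list; base rate stands.
Duty = $255,405.15 × 8% = $20,432.41.
Total = $17,737.57 + $0.00 + $20,432.41 = $38,169.98.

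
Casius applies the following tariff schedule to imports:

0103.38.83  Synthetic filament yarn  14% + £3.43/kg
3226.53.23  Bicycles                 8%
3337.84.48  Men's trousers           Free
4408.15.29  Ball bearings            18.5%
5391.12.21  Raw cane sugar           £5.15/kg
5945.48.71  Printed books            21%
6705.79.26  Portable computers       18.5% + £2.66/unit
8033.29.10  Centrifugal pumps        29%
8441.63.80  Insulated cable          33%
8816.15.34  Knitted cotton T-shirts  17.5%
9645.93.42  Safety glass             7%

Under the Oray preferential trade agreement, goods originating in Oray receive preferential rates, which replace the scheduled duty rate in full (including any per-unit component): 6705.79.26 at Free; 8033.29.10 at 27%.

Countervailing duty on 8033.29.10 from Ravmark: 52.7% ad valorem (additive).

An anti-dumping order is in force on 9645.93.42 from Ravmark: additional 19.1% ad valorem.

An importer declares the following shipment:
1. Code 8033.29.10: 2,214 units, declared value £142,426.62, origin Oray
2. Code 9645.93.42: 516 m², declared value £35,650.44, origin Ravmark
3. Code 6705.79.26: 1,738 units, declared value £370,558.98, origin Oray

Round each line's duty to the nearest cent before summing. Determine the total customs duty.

£47,759.95

Line 1 (8033.29.10, Oray, 2,214 units, £142,426.62):
Base rate for 8033.29.10 is 29%.
Origin Oray qualifies under the Casius–Oray agreement and 8033.29.10 is covered: preferential rate 27% applies instead.
The additional-duty order on 8033.29.10 targets Ravmark, not Oray; it does not apply.
Duty = £142,426.62 × 27% = £38,455.19.
Line 2 (9645.93.42, Ravmark, 516 m², £35,650.44):
Base rate for 9645.93.42 is 7%.
Additional duty on 9645.93.42 from Ravmark: +19.1%. Applied ad valorem rate: 7% + 19.1% = 26.1%.
Duty = £35,650.44 × 26.1% = £9,304.76.
Line 3 (6705.79.26, Oray, 1,738 units, £370,558.98):
Base rate for 6705.79.26 is 18.5% + £2.66/unit.
Origin Oray qualifies under the Casius–Oray agreement and 6705.79.26 is covered: preferential rate Free applies instead.
Duty = £370,558.98 × 0% = £0.00.
Total = £38,455.19 + £9,304.76 + £0.00 = £47,759.95.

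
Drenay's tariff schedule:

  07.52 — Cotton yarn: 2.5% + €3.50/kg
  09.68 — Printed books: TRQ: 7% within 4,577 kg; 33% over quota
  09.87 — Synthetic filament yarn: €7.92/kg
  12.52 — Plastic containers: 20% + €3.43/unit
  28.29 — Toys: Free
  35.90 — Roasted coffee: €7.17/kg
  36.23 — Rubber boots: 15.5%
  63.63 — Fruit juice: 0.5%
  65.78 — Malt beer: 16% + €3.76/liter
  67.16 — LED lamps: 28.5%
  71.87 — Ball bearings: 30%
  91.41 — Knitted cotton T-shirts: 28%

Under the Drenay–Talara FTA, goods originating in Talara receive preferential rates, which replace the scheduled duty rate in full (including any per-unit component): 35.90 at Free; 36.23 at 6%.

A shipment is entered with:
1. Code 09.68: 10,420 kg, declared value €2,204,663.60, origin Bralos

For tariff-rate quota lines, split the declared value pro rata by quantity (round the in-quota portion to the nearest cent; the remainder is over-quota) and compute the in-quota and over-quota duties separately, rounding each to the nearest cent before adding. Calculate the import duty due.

€475,754.56

Line 1 (09.68, Bralos, 10,420 kg, €2,204,663.60):
Code 09.68 is under a tariff-rate quota (threshold 4,577 kg). In-quota: 4,577 kg at 7%; over-quota: 5,843 kg at 33%.
Pro-rata value split: in-quota = €2,204,663.60 × 4,577/10,420 = €968,401.66; over-quota = €2,204,663.60 − €968,401.66 = €1,236,261.94.
In-quota duty = €968,401.66 × 7% = €67,788.12. Over-quota duty = €1,236,261.94 × 33% = €407,966.44.
Line duty = €67,788.12 + €407,966.44 = €475,754.56.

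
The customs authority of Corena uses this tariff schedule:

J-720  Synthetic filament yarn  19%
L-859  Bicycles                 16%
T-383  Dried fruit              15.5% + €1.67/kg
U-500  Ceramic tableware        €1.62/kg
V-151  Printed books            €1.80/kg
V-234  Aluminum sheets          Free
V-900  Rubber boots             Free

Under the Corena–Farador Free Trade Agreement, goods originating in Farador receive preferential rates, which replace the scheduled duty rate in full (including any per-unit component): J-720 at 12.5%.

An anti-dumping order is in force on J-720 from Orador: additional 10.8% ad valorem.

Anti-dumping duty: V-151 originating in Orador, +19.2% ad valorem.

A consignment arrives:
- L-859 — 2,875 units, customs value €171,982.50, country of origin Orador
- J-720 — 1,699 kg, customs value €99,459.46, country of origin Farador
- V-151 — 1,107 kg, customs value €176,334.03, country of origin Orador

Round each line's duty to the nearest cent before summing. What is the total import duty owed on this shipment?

Line 1 (L-859, Orador, 2,875 units, €171,982.50):
Base rate for L-859 is 16%.
Duty = €171,982.50 × 16% = €27,517.20.
Line 2 (J-720, Farador, 1,699 kg, €99,459.46):
Base rate for J-720 is 19%.
Origin Farador qualifies under the Corena–Farador agreement and J-720 is covered: preferential rate 12.5% applies instead.
The additional-duty order on J-720 targets Orador, not Farador; it does not apply.
Duty = €99,459.46 × 12.5% = €12,432.43.
Line 3 (V-151, Orador, 1,107 kg, €176,334.03):
Base rate for V-151 is €1.80/kg.
Additional duty on V-151 from Orador: +19.2% ad valorem. Applied ad valorem rate = 19.2%.
Duty = €176,334.03 × 19.2% + 1,107 × €1.80 = €35,848.73.
Total = €27,517.20 + €12,432.43 + €35,848.73 = €75,798.36.

€75,798.36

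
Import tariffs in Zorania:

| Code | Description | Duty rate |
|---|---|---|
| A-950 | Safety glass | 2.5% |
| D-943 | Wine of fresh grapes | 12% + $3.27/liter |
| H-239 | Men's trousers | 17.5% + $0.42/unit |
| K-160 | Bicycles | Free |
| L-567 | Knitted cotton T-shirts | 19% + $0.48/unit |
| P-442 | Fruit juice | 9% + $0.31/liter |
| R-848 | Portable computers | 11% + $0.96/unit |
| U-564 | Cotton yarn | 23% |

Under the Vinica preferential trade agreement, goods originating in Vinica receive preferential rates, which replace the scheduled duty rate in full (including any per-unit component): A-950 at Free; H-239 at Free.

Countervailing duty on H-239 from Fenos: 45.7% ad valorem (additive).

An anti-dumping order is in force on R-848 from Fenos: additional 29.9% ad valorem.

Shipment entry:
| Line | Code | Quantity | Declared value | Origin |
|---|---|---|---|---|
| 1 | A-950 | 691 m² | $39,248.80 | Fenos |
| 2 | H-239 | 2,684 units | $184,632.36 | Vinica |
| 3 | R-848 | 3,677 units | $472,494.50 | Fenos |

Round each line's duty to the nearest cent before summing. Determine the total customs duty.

$197,761.39

Line 1 (A-950, Fenos, 691 m², $39,248.80):
Base rate for A-950 is 2.5%.
A-950 has an FTA preferential rate, but origin Fenos is not Vinica; base rate stands.
Duty = $39,248.80 × 2.5% = $981.22.
Line 2 (H-239, Vinica, 2,684 units, $184,632.36):
Base rate for H-239 is 17.5% + $0.42/unit.
Origin Vinica qualifies under the Zorania–Vinica agreement and H-239 is covered: preferential rate Free applies instead.
The additional-duty order on H-239 targets Fenos, not Vinica; it does not apply.
Duty = $184,632.36 × 0% = $0.00.
Line 3 (R-848, Fenos, 3,677 units, $472,494.50):
Base rate for R-848 is 11% + $0.96/unit.
Additional duty on R-848 from Fenos: +29.9%. Applied ad valorem rate: 11% + 29.9% = 40.9%.
Duty = $472,494.50 × 40.9% + 3,677 × $0.96 = $196,780.17.
Total = $981.22 + $0.00 + $196,780.17 = $197,761.39.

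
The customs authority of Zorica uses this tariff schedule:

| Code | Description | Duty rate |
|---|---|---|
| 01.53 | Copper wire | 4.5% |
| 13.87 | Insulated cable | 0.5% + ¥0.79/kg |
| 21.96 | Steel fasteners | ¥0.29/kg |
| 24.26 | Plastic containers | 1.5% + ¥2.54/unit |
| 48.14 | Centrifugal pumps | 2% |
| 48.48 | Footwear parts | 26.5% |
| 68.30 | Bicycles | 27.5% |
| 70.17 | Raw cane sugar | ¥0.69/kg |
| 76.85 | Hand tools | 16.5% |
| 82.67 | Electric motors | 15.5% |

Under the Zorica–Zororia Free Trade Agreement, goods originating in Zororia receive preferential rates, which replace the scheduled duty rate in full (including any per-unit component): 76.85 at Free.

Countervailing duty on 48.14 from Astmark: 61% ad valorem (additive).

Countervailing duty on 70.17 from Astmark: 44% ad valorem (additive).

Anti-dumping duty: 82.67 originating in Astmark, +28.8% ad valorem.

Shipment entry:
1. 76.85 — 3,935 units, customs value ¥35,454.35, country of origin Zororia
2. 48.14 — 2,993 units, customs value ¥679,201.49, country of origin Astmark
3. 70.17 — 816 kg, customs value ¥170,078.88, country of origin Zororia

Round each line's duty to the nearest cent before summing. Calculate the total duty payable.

¥428,459.98

Line 1 (76.85, Zororia, 3,935 units, ¥35,454.35):
Base rate for 76.85 is 16.5%.
Origin Zororia qualifies under the Zorica–Zororia agreement and 76.85 is covered: preferential rate Free applies instead.
Duty = ¥35,454.35 × 0% = ¥0.00.
Line 2 (48.14, Astmark, 2,993 units, ¥679,201.49):
Base rate for 48.14 is 2%.
Additional duty on 48.14 from Astmark: +61%. Applied ad valorem rate: 2% + 61% = 63%.
Duty = ¥679,201.49 × 63% = ¥427,896.94.
Line 3 (70.17, Zororia, 816 kg, ¥170,078.88):
Base rate for 70.17 is ¥0.69/kg.
Origin Zororia is the FTA partner but 70.17 is not on the preference list; base rate stands.
The additional-duty order on 70.17 targets Astmark, not Zororia; it does not apply.
Duty = 816 × ¥0.69 = ¥563.04.
Total = ¥0.00 + ¥427,896.94 + ¥563.04 = ¥428,459.98.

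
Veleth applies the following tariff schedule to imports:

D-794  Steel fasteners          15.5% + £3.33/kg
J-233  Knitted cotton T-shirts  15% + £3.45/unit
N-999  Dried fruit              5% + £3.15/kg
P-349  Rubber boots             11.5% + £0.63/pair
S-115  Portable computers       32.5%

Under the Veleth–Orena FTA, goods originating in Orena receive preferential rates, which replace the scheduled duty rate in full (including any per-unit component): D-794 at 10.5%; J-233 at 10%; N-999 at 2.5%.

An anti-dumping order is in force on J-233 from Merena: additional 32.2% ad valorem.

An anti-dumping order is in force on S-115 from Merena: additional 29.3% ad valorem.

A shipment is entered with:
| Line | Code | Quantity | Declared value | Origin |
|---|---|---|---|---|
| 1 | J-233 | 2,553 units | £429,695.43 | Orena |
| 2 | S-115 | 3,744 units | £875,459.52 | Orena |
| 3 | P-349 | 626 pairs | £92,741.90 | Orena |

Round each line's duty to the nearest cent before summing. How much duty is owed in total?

£338,553.58

Line 1 (J-233, Orena, 2,553 units, £429,695.43):
Base rate for J-233 is 15% + £3.45/unit.
Origin Orena qualifies under the Veleth–Orena agreement and J-233 is covered: preferential rate 10% applies instead.
The additional-duty order on J-233 targets Merena, not Orena; it does not apply.
Duty = £429,695.43 × 10% = £42,969.54.
Line 2 (S-115, Orena, 3,744 units, £875,459.52):
Base rate for S-115 is 32.5%.
Origin Orena is the FTA partner but S-115 is not on the preference list; base rate stands.
The additional-duty order on S-115 targets Merena, not Orena; it does not apply.
Duty = £875,459.52 × 32.5% = £284,524.34.
Line 3 (P-349, Orena, 626 pairs, £92,741.90):
Base rate for P-349 is 11.5% + £0.63/pair.
Origin Orena is the FTA partner but P-349 is not on the preference list; base rate stands.
Duty = £92,741.90 × 11.5% + 626 × £0.63 = £11,059.70.
Total = £42,969.54 + £284,524.34 + £11,059.70 = £338,553.58.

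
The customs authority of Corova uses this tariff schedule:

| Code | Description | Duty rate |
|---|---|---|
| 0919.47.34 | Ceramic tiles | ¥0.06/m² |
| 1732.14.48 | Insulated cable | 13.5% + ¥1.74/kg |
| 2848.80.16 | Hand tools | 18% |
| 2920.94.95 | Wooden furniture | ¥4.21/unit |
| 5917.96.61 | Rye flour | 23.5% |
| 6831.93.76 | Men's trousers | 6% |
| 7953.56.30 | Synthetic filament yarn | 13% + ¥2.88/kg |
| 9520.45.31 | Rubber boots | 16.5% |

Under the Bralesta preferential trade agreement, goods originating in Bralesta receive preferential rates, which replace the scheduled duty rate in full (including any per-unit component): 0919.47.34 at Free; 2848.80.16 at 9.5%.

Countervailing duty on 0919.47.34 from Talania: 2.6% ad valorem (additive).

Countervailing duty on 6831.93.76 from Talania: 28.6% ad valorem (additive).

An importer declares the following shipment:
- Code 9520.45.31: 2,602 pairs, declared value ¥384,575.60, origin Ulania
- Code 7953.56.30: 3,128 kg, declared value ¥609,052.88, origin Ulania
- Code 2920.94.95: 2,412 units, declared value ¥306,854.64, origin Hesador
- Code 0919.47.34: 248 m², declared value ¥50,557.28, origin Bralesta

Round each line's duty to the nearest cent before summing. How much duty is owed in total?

Line 1 (9520.45.31, Ulania, 2,602 pairs, ¥384,575.60):
Base rate for 9520.45.31 is 16.5%.
Duty = ¥384,575.60 × 16.5% = ¥63,454.97.
Line 2 (7953.56.30, Ulania, 3,128 kg, ¥609,052.88):
Base rate for 7953.56.30 is 13% + ¥2.88/kg.
Duty = ¥609,052.88 × 13% + 3,128 × ¥2.88 = ¥88,185.51.
Line 3 (2920.94.95, Hesador, 2,412 units, ¥306,854.64):
Base rate for 2920.94.95 is ¥4.21/unit.
Duty = 2,412 × ¥4.21 = ¥10,154.52.
Line 4 (0919.47.34, Bralesta, 248 m², ¥50,557.28):
Base rate for 0919.47.34 is ¥0.06/m².
Origin Bralesta qualifies under the Corova–Bralesta agreement and 0919.47.34 is covered: preferential rate Free applies instead.
The additional-duty order on 0919.47.34 targets Talania, not Bralesta; it does not apply.
Duty = ¥50,557.28 × 0% = ¥0.00.
Total = ¥63,454.97 + ¥88,185.51 + ¥10,154.52 + ¥0.00 = ¥161,795.00.

¥161,795.00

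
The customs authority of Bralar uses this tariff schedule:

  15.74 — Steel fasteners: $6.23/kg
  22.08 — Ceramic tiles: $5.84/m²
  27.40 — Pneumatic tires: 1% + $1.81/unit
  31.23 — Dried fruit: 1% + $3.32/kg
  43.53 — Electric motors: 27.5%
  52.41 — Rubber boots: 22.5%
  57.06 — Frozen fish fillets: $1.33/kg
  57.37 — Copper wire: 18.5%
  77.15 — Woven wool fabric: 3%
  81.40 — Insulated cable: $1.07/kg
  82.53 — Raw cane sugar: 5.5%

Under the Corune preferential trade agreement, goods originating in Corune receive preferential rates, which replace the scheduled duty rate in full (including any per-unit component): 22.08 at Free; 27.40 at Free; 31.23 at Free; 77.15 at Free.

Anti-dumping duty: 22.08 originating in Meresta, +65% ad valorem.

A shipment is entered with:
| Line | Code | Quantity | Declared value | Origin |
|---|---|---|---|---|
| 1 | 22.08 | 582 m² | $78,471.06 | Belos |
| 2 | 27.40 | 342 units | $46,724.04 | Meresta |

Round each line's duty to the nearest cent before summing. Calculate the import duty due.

$4,485.14

Line 1 (22.08, Belos, 582 m², $78,471.06):
Base rate for 22.08 is $5.84/m².
22.08 has an FTA preferential rate, but origin Belos is not Corune; base rate stands.
The additional-duty order on 22.08 targets Meresta, not Belos; it does not apply.
Duty = 582 × $5.84 = $3,398.88.
Line 2 (27.40, Meresta, 342 units, $46,724.04):
Base rate for 27.40 is 1% + $1.81/unit.
27.40 has an FTA preferential rate, but origin Meresta is not Corune; base rate stands.
Duty = $46,724.04 × 1% + 342 × $1.81 = $1,086.26.
Total = $3,398.88 + $1,086.26 = $4,485.14.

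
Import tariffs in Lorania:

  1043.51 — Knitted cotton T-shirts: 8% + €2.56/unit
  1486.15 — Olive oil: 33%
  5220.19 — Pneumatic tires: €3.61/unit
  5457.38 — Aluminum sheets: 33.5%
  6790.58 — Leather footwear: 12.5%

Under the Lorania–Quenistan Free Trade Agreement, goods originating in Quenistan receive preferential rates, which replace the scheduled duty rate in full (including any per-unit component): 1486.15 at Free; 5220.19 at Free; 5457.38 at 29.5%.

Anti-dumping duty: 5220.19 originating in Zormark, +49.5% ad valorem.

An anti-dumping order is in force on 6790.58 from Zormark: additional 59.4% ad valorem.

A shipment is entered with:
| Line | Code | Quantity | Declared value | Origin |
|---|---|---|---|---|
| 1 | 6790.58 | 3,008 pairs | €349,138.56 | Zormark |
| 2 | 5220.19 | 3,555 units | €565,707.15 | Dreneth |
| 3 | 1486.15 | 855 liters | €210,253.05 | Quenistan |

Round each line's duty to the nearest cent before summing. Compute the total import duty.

Line 1 (6790.58, Zormark, 3,008 pairs, €349,138.56):
Base rate for 6790.58 is 12.5%.
Additional duty on 6790.58 from Zormark: +59.4%. Applied ad valorem rate: 12.5% + 59.4% = 71.9%.
Duty = €349,138.56 × 71.9% = €251,030.62.
Line 2 (5220.19, Dreneth, 3,555 units, €565,707.15):
Base rate for 5220.19 is €3.61/unit.
5220.19 has an FTA preferential rate, but origin Dreneth is not Quenistan; base rate stands.
The additional-duty order on 5220.19 targets Zormark, not Dreneth; it does not apply.
Duty = 3,555 × €3.61 = €12,833.55.
Line 3 (1486.15, Quenistan, 855 liters, €210,253.05):
Base rate for 1486.15 is 33%.
Origin Quenistan qualifies under the Lorania–Quenistan agreement and 1486.15 is covered: preferential rate Free applies instead.
Duty = €210,253.05 × 0% = €0.00.
Total = €251,030.62 + €12,833.55 + €0.00 = €263,864.17.

€263,864.17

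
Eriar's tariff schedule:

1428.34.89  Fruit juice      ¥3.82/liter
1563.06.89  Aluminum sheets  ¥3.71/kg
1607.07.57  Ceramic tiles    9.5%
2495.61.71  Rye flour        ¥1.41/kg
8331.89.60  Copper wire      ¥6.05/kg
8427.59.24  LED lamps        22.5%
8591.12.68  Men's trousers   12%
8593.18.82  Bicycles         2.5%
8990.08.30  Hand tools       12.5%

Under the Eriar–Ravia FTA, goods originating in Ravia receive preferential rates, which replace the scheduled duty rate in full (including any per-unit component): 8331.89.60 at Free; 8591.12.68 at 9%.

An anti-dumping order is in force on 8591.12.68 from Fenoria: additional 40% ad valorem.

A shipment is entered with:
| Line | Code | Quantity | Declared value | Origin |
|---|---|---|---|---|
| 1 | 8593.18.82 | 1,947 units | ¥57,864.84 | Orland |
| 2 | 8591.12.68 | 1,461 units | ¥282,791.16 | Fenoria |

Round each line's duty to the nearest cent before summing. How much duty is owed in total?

Line 1 (8593.18.82, Orland, 1,947 units, ¥57,864.84):
Base rate for 8593.18.82 is 2.5%.
Duty = ¥57,864.84 × 2.5% = ¥1,446.62.
Line 2 (8591.12.68, Fenoria, 1,461 units, ¥282,791.16):
Base rate for 8591.12.68 is 12%.
8591.12.68 has an FTA preferential rate, but origin Fenoria is not Ravia; base rate stands.
Additional duty on 8591.12.68 from Fenoria: +40%. Applied ad valorem rate: 12% + 40% = 52%.
Duty = ¥282,791.16 × 52% = ¥147,051.40.
Total = ¥1,446.62 + ¥147,051.40 = ¥148,498.02.

¥148,498.02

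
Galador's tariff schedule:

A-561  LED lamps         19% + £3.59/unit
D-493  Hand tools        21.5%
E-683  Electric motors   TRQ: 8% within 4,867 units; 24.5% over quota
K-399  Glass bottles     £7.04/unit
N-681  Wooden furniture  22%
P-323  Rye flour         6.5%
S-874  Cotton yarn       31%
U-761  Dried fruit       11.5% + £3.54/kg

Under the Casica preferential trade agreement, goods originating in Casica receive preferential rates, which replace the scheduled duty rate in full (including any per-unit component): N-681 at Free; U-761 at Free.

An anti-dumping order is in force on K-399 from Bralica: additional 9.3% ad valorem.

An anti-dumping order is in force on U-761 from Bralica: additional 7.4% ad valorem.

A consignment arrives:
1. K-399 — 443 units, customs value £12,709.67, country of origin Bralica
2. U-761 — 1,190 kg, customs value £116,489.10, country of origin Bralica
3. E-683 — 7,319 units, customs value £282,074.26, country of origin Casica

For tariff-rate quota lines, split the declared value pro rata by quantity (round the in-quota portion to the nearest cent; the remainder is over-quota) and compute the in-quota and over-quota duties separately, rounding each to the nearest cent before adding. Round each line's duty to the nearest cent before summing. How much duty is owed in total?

£68,688.21

Line 1 (K-399, Bralica, 443 units, £12,709.67):
Base rate for K-399 is £7.04/unit.
Additional duty on K-399 from Bralica: +9.3% ad valorem. Applied ad valorem rate = 9.3%.
Duty = £12,709.67 × 9.3% + 443 × £7.04 = £4,300.72.
Line 2 (U-761, Bralica, 1,190 kg, £116,489.10):
Base rate for U-761 is 11.5% + £3.54/kg.
U-761 has an FTA preferential rate, but origin Bralica is not Casica; base rate stands.
Additional duty on U-761 from Bralica: +7.4%. Applied ad valorem rate: 11.5% + 7.4% = 18.9%.
Duty = £116,489.10 × 18.9% + 1,190 × £3.54 = £26,229.04.
Line 3 (E-683, Casica, 7,319 units, £282,074.26):
Code E-683 is under a tariff-rate quota (threshold 4,867 units). In-quota: 4,867 units at 8%; over-quota: 2,452 units at 24.5%.
Pro-rata value split: in-quota = £282,074.26 × 4,867/7,319 = £187,574.18; over-quota = £282,074.26 − £187,574.18 = £94,500.08.
In-quota duty = £187,574.18 × 8% = £15,005.93. Over-quota duty = £94,500.08 × 24.5% = £23,152.52.
Line duty = £15,005.93 + £23,152.52 = £38,158.45.
Total = £4,300.72 + £26,229.04 + £38,158.45 = £68,688.21.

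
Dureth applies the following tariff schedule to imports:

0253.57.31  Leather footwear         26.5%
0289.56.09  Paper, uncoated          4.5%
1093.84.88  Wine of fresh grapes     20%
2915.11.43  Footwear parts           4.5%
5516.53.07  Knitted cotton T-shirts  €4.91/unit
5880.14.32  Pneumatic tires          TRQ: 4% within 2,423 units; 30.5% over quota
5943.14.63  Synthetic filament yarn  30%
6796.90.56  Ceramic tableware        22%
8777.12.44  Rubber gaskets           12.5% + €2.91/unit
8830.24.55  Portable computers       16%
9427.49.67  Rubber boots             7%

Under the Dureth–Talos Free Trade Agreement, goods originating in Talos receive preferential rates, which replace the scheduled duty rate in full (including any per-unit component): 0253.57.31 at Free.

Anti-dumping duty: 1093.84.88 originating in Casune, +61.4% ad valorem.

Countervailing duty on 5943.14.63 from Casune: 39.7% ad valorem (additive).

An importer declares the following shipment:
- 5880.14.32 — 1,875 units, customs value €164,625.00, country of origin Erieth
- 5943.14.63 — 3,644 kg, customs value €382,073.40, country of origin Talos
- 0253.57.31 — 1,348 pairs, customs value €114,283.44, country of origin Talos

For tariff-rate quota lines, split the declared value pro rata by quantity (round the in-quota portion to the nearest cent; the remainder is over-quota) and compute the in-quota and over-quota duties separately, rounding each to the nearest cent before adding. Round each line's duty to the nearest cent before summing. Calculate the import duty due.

Line 1 (5880.14.32, Erieth, 1,875 units, €164,625.00):
Code 5880.14.32 is under a tariff-rate quota (threshold 2,423 units). Quantity 1,875 units is within the quota, so the in-quota rate 4% applies to the full value.
Duty = €164,625.00 × 4% = €6,585.00.
Line 2 (5943.14.63, Talos, 3,644 kg, €382,073.40):
Base rate for 5943.14.63 is 30%.
Origin Talos is the FTA partner but 5943.14.63 is not on the preference list; base rate stands.
The additional-duty order on 5943.14.63 targets Casune, not Talos; it does not apply.
Duty = €382,073.40 × 30% = €114,622.02.
Line 3 (0253.57.31, Talos, 1,348 pairs, €114,283.44):
Base rate for 0253.57.31 is 26.5%.
Origin Talos qualifies under the Dureth–Talos agreement and 0253.57.31 is covered: preferential rate Free applies instead.
Duty = €114,283.44 × 0% = €0.00.
Total = €6,585.00 + €114,622.02 + €0.00 = €121,207.02.

€121,207.02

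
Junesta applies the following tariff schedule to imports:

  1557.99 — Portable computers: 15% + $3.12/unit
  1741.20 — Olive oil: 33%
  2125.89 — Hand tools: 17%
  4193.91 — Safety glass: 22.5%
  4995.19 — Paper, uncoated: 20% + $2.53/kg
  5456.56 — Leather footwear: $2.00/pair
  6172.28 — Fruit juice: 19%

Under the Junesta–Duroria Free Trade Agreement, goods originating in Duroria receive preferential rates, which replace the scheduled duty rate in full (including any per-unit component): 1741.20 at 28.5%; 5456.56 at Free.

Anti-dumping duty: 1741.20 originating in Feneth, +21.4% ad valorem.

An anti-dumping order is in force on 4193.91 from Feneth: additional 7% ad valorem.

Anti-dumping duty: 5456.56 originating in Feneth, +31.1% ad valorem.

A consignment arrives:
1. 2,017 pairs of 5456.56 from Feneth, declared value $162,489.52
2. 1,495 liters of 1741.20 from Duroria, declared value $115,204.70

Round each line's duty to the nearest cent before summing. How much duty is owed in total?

$87,401.58

Line 1 (5456.56, Feneth, 2,017 pairs, $162,489.52):
Base rate for 5456.56 is $2.00/pair.
5456.56 has an FTA preferential rate, but origin Feneth is not Duroria; base rate stands.
Additional duty on 5456.56 from Feneth: +31.1% ad valorem. Applied ad valorem rate = 31.1%.
Duty = $162,489.52 × 31.1% + 2,017 × $2.00 = $54,568.24.
Line 2 (1741.20, Duroria, 1,495 liters, $115,204.70):
Base rate for 1741.20 is 33%.
Origin Duroria qualifies under the Junesta–Duroria agreement and 1741.20 is covered: preferential rate 28.5% applies instead.
The additional-duty order on 1741.20 targets Feneth, not Duroria; it does not apply.
Duty = $115,204.70 × 28.5% = $32,833.34.
Total = $54,568.24 + $32,833.34 = $87,401.58.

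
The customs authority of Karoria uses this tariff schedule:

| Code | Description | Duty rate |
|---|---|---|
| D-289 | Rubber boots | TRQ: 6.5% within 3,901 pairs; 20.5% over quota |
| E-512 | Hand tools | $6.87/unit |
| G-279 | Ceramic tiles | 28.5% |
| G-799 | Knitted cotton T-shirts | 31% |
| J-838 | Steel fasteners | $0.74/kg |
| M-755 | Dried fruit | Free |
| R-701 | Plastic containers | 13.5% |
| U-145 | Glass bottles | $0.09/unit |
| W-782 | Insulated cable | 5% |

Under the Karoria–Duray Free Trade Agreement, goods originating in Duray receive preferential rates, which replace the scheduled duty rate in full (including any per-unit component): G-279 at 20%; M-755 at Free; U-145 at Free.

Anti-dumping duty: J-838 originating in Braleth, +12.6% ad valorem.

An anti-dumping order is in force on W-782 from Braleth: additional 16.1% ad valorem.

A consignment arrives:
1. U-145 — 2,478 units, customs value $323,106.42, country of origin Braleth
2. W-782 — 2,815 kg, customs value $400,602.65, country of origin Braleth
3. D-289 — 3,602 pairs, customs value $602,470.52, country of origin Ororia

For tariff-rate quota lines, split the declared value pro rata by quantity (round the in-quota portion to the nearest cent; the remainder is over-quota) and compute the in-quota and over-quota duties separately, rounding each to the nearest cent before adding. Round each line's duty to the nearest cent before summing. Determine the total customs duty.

Line 1 (U-145, Braleth, 2,478 units, $323,106.42):
Base rate for U-145 is $0.09/unit.
U-145 has an FTA preferential rate, but origin Braleth is not Duray; base rate stands.
Duty = 2,478 × $0.09 = $223.02.
Line 2 (W-782, Braleth, 2,815 kg, $400,602.65):
Base rate for W-782 is 5%.
Additional duty on W-782 from Braleth: +16.1%. Applied ad valorem rate: 5% + 16.1% = 21.1%.
Duty = $400,602.65 × 21.1% = $84,527.16.
Line 3 (D-289, Ororia, 3,602 pairs, $602,470.52):
Code D-289 is under a tariff-rate quota (threshold 3,901 pairs). Quantity 3,602 pairs is within the quota, so the in-quota rate 6.5% applies to the full value.
Duty = $602,470.52 × 6.5% = $39,160.58.
Total = $223.02 + $84,527.16 + $39,160.58 = $123,910.76.

$123,910.76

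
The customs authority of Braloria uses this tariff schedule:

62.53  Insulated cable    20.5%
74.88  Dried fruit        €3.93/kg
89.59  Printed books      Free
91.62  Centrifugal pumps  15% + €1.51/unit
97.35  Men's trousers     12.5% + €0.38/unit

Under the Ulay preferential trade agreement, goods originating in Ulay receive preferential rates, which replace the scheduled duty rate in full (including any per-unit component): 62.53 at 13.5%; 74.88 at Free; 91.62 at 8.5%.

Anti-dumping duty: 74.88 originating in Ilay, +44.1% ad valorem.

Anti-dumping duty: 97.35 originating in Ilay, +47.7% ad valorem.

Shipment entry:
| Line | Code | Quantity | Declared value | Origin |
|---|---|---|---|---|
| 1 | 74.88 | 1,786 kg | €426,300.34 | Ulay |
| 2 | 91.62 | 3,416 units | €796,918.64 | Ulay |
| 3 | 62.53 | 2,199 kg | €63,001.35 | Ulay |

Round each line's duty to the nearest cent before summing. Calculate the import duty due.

€76,243.26

Line 1 (74.88, Ulay, 1,786 kg, €426,300.34):
Base rate for 74.88 is €3.93/kg.
Origin Ulay qualifies under the Braloria–Ulay agreement and 74.88 is covered: preferential rate Free applies instead.
The additional-duty order on 74.88 targets Ilay, not Ulay; it does not apply.
Duty = €426,300.34 × 0% = €0.00.
Line 2 (91.62, Ulay, 3,416 units, €796,918.64):
Base rate for 91.62 is 15% + €1.51/unit.
Origin Ulay qualifies under the Braloria–Ulay agreement and 91.62 is covered: preferential rate 8.5% applies instead.
Duty = €796,918.64 × 8.5% = €67,738.08.
Line 3 (62.53, Ulay, 2,199 kg, €63,001.35):
Base rate for 62.53 is 20.5%.
Origin Ulay qualifies under the Braloria–Ulay agreement and 62.53 is covered: preferential rate 13.5% applies instead.
Duty = €63,001.35 × 13.5% = €8,505.18.
Total = €0.00 + €67,738.08 + €8,505.18 = €76,243.26.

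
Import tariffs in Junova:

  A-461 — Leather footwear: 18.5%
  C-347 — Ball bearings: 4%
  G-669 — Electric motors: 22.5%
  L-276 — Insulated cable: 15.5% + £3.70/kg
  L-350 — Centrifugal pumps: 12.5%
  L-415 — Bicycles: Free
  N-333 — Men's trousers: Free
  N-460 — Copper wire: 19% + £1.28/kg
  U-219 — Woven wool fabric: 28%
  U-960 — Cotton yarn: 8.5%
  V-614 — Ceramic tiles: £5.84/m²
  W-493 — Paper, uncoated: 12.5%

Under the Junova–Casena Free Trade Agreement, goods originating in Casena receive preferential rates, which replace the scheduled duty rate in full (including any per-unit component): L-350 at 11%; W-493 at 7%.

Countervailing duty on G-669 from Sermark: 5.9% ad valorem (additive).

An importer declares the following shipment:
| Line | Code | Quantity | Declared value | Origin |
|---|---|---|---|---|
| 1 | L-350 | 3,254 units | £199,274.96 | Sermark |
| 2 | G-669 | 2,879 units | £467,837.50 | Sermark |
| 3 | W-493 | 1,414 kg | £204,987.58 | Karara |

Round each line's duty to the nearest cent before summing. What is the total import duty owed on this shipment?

Line 1 (L-350, Sermark, 3,254 units, £199,274.96):
Base rate for L-350 is 12.5%.
L-350 has an FTA preferential rate, but origin Sermark is not Casena; base rate stands.
Duty = £199,274.96 × 12.5% = £24,909.37.
Line 2 (G-669, Sermark, 2,879 units, £467,837.50):
Base rate for G-669 is 22.5%.
Additional duty on G-669 from Sermark: +5.9%. Applied ad valorem rate: 22.5% + 5.9% = 28.4%.
Duty = £467,837.50 × 28.4% = £132,865.85.
Line 3 (W-493, Karara, 1,414 kg, £204,987.58):
Base rate for W-493 is 12.5%.
W-493 has an FTA preferential rate, but origin Karara is not Casena; base rate stands.
Duty = £204,987.58 × 12.5% = £25,623.45.
Total = £24,909.37 + £132,865.85 + £25,623.45 = £183,398.67.

£183,398.67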